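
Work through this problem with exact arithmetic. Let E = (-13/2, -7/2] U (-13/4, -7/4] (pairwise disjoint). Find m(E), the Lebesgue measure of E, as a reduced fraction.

For pairwise disjoint intervals, m(union_i I_i) = sum_i m(I_i),
and m is invariant under swapping open/closed endpoints (single points have measure 0).
So m(E) = sum_i (b_i - a_i).
  I_1 has length -7/2 - (-13/2) = 3.
  I_2 has length -7/4 - (-13/4) = 3/2.
Summing:
  m(E) = 3 + 3/2 = 9/2.

9/2


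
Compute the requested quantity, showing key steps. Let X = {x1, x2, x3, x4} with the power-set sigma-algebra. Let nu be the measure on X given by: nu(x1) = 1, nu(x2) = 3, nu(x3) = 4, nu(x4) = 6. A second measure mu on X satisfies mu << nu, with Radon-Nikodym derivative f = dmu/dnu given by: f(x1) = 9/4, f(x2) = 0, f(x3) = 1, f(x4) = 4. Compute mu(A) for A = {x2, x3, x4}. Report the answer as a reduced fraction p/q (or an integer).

By the defining property of the Radon-Nikodym derivative, for every measurable set A,
  mu(A) = integral_A f dnu.
Since nu is a discrete measure concentrated on the atoms of X, the integral over A reduces to the sum
  mu(A) = sum_{x in A} f(x) * nu({x}).
Computing each term:
  x2: f(x2) * nu(x2) = 0 * 3 = 0.
  x3: f(x3) * nu(x3) = 1 * 4 = 4.
  x4: f(x4) * nu(x4) = 4 * 6 = 24.
Summing: mu(A) = 0 + 4 + 24 = 28.

28


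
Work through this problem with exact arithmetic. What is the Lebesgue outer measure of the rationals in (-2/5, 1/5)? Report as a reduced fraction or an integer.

The set Q cap (-2/5, 1/5) is countable (a subset of the countable set Q). Lebesgue outer measure of any countable set is 0: each singleton {q} has m*({q}) = 0, and by countable subadditivity m*(union_k {q_k}) <= sum_k m*({q_k}) = sum_k 0 = 0. The reverse inequality m*(E) >= 0 is automatic. So m*(Q cap (-2/5, 1/5)) = 0.

0


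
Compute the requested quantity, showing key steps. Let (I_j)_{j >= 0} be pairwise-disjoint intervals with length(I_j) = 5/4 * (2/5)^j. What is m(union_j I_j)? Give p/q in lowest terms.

By countable additivity of the Lebesgue measure on pairwise disjoint measurable sets,
  m(union_{j >= 0} I_j) = sum_{j >= 0} m(I_j) = sum_{j >= 0} a * r^j,
  with a = 5/4 and r = 2/5.
Since 0 < r = 2/5 < 1, the geometric series converges:
  sum_{j >= 0} a * r^j = a / (1 - r).
  = 5/4 / (1 - 2/5)
  = 5/4 / (3/5)
  = 25/12.

25/12


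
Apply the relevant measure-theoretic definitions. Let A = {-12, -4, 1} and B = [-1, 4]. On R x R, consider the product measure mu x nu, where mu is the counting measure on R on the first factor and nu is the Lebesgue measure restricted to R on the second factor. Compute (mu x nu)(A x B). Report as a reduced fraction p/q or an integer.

For a measurable rectangle A x B, the product measure satisfies
  (mu x nu)(A x B) = mu(A) * nu(B).
  mu(A) = 3.
  nu(B) = 5.
  (mu x nu)(A x B) = 3 * 5 = 15.

15


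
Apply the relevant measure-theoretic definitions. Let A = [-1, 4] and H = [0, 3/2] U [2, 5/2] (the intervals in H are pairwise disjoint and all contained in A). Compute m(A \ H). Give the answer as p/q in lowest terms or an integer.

The ambient interval has length m(A) = 4 - (-1) = 5.
Since the holes are disjoint and sit inside A, by finite additivity
  m(H) = sum_i (b_i - a_i), and m(A \ H) = m(A) - m(H).
Computing the hole measures:
  m(H_1) = 3/2 - 0 = 3/2.
  m(H_2) = 5/2 - 2 = 1/2.
Summed: m(H) = 3/2 + 1/2 = 2.
So m(A \ H) = 5 - 2 = 3.

3


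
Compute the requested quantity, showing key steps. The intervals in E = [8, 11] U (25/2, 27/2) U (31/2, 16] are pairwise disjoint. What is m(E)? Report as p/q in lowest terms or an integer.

For pairwise disjoint intervals, m(union_i I_i) = sum_i m(I_i),
and m is invariant under swapping open/closed endpoints (single points have measure 0).
So m(E) = sum_i (b_i - a_i).
  I_1 has length 11 - 8 = 3.
  I_2 has length 27/2 - 25/2 = 1.
  I_3 has length 16 - 31/2 = 1/2.
Summing:
  m(E) = 3 + 1 + 1/2 = 9/2.

9/2


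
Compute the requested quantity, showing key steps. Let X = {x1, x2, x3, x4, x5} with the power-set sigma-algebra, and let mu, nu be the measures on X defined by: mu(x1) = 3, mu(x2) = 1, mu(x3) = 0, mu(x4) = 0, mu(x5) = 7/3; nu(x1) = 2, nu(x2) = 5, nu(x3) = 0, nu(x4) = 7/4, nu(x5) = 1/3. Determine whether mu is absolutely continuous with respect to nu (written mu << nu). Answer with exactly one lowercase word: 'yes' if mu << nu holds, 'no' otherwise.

mu << nu means: every nu-null measurable set is also mu-null; equivalently, for every atom x, if nu({x}) = 0 then mu({x}) = 0.
Checking each atom:
  x1: nu = 2 > 0 -> no constraint.
  x2: nu = 5 > 0 -> no constraint.
  x3: nu = 0, mu = 0 -> consistent with mu << nu.
  x4: nu = 7/4 > 0 -> no constraint.
  x5: nu = 1/3 > 0 -> no constraint.
No atom violates the condition. Therefore mu << nu.

yes


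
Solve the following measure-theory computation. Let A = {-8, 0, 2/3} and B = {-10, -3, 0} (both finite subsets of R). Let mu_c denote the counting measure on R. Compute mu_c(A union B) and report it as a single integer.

Counting measure on a finite set equals cardinality. By inclusion-exclusion, |A union B| = |A| + |B| - |A cap B|.
|A| = 3, |B| = 3, |A cap B| = 1.
So mu_c(A union B) = 3 + 3 - 1 = 5.

5


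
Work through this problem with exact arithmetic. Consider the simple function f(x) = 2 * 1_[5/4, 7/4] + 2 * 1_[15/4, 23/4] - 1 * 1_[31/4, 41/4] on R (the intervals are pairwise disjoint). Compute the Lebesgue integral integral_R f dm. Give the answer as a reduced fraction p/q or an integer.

For a simple function f = sum_i c_i * 1_{A_i} with disjoint A_i,
  integral f dm = sum_i c_i * m(A_i).
Lengths of the A_i:
  m(A_1) = 7/4 - 5/4 = 1/2.
  m(A_2) = 23/4 - 15/4 = 2.
  m(A_3) = 41/4 - 31/4 = 5/2.
Contributions c_i * m(A_i):
  (2) * (1/2) = 1.
  (2) * (2) = 4.
  (-1) * (5/2) = -5/2.
Total: 1 + 4 - 5/2 = 5/2.

5/2


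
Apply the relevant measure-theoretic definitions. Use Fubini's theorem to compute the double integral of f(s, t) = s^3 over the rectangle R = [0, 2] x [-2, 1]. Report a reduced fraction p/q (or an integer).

f(s, t) is a tensor product of a function of s and a function of t, and both factors are bounded continuous (hence Lebesgue integrable) on the rectangle, so Fubini's theorem applies:
  integral_R f d(m x m) = (integral_a1^b1 s^3 ds) * (integral_a2^b2 1 dt).
Inner integral in s: integral_{0}^{2} s^3 ds = (2^4 - 0^4)/4
  = 4.
Inner integral in t: integral_{-2}^{1} 1 dt = (1^1 - (-2)^1)/1
  = 3.
Product: (4) * (3) = 12.

12


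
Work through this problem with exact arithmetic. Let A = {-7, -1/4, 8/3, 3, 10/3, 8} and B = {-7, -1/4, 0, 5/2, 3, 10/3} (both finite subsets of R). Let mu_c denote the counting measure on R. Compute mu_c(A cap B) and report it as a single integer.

Counting measure on a finite set equals cardinality. mu_c(A cap B) = |A cap B| (elements appearing in both).
Enumerating the elements of A that also lie in B gives 4 element(s).
So mu_c(A cap B) = 4.

4


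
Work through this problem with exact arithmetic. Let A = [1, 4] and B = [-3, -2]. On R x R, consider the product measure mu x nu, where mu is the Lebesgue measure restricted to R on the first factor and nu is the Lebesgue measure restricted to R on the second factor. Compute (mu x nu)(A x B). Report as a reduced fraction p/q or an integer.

For a measurable rectangle A x B, the product measure satisfies
  (mu x nu)(A x B) = mu(A) * nu(B).
  mu(A) = 3.
  nu(B) = 1.
  (mu x nu)(A x B) = 3 * 1 = 3.

3


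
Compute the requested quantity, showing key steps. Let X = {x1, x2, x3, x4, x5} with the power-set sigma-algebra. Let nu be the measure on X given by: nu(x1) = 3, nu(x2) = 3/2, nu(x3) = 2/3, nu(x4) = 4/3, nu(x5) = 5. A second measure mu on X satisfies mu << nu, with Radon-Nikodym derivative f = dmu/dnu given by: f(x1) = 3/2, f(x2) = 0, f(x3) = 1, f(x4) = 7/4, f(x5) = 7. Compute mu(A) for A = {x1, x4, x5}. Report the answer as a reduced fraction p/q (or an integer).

By the defining property of the Radon-Nikodym derivative, for every measurable set A,
  mu(A) = integral_A f dnu.
Since nu is a discrete measure concentrated on the atoms of X, the integral over A reduces to the sum
  mu(A) = sum_{x in A} f(x) * nu({x}).
Computing each term:
  x1: f(x1) * nu(x1) = 3/2 * 3 = 9/2.
  x4: f(x4) * nu(x4) = 7/4 * 4/3 = 7/3.
  x5: f(x5) * nu(x5) = 7 * 5 = 35.
Summing: mu(A) = 9/2 + 7/3 + 35 = 251/6.

251/6


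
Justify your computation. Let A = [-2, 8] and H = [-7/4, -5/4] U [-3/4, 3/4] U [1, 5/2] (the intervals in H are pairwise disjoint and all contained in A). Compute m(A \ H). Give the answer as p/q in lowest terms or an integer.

The ambient interval has length m(A) = 8 - (-2) = 10.
Since the holes are disjoint and sit inside A, by finite additivity
  m(H) = sum_i (b_i - a_i), and m(A \ H) = m(A) - m(H).
Computing the hole measures:
  m(H_1) = -5/4 - (-7/4) = 1/2.
  m(H_2) = 3/4 - (-3/4) = 3/2.
  m(H_3) = 5/2 - 1 = 3/2.
Summed: m(H) = 1/2 + 3/2 + 3/2 = 7/2.
So m(A \ H) = 10 - 7/2 = 13/2.

13/2


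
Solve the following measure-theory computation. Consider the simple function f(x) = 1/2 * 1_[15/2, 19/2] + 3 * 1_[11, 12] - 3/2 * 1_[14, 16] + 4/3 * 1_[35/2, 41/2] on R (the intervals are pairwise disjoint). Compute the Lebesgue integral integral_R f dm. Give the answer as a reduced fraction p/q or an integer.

For a simple function f = sum_i c_i * 1_{A_i} with disjoint A_i,
  integral f dm = sum_i c_i * m(A_i).
Lengths of the A_i:
  m(A_1) = 19/2 - 15/2 = 2.
  m(A_2) = 12 - 11 = 1.
  m(A_3) = 16 - 14 = 2.
  m(A_4) = 41/2 - 35/2 = 3.
Contributions c_i * m(A_i):
  (1/2) * (2) = 1.
  (3) * (1) = 3.
  (-3/2) * (2) = -3.
  (4/3) * (3) = 4.
Total: 1 + 3 - 3 + 4 = 5.

5


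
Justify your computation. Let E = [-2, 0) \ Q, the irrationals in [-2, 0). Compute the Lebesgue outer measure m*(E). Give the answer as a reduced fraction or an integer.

The interval I = [-2, 0) has m(I) = 0 - (-2) = 2 (endpoints are measure-zero, so open/closed/half-open agree). Write I = (I cap Q) u (I \ Q). The rationals in I are countable, so m*(I cap Q) = 0 (cover each rational by intervals whose total length is arbitrarily small). By countable subadditivity m*(I) <= m*(I cap Q) + m*(I \ Q), hence m*(I \ Q) >= m(I) = 2. The reverse inequality m*(I \ Q) <= m*(I) = 2 is trivial since (I \ Q) is a subset of I. Therefore m*(I \ Q) = 2.

2


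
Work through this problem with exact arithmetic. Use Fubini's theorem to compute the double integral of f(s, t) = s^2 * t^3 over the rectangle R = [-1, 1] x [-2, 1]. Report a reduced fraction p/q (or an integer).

f(s, t) is a tensor product of a function of s and a function of t, and both factors are bounded continuous (hence Lebesgue integrable) on the rectangle, so Fubini's theorem applies:
  integral_R f d(m x m) = (integral_a1^b1 s^2 ds) * (integral_a2^b2 t^3 dt).
Inner integral in s: integral_{-1}^{1} s^2 ds = (1^3 - (-1)^3)/3
  = 2/3.
Inner integral in t: integral_{-2}^{1} t^3 dt = (1^4 - (-2)^4)/4
  = -15/4.
Product: (2/3) * (-15/4) = -5/2.

-5/2


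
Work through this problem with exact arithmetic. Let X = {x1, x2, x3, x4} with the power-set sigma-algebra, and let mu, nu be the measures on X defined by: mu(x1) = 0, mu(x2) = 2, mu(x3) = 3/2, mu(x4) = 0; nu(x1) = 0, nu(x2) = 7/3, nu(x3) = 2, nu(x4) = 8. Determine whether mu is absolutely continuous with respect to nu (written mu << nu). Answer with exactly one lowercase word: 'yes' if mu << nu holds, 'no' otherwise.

mu << nu means: every nu-null measurable set is also mu-null; equivalently, for every atom x, if nu({x}) = 0 then mu({x}) = 0.
Checking each atom:
  x1: nu = 0, mu = 0 -> consistent with mu << nu.
  x2: nu = 7/3 > 0 -> no constraint.
  x3: nu = 2 > 0 -> no constraint.
  x4: nu = 8 > 0 -> no constraint.
No atom violates the condition. Therefore mu << nu.

yes


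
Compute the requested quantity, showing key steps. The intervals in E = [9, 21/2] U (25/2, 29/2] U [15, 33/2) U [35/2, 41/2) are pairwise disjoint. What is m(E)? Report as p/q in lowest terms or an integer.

For pairwise disjoint intervals, m(union_i I_i) = sum_i m(I_i),
and m is invariant under swapping open/closed endpoints (single points have measure 0).
So m(E) = sum_i (b_i - a_i).
  I_1 has length 21/2 - 9 = 3/2.
  I_2 has length 29/2 - 25/2 = 2.
  I_3 has length 33/2 - 15 = 3/2.
  I_4 has length 41/2 - 35/2 = 3.
Summing:
  m(E) = 3/2 + 2 + 3/2 + 3 = 8.

8


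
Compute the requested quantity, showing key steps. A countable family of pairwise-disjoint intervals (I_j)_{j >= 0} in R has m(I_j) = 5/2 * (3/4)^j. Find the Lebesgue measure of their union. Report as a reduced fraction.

By countable additivity of the Lebesgue measure on pairwise disjoint measurable sets,
  m(union_{j >= 0} I_j) = sum_{j >= 0} m(I_j) = sum_{j >= 0} a * r^j,
  with a = 5/2 and r = 3/4.
Since 0 < r = 3/4 < 1, the geometric series converges:
  sum_{j >= 0} a * r^j = a / (1 - r).
  = 5/2 / (1 - 3/4)
  = 5/2 / (1/4)
  = 10.

10


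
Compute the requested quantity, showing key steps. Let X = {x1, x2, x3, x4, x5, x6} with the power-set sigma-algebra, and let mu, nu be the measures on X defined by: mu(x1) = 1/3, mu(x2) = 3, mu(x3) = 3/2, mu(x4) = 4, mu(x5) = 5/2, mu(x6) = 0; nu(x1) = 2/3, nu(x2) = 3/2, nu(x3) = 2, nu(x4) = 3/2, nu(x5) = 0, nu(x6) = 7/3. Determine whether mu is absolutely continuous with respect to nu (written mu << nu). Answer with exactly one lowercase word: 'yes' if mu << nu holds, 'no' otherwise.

mu << nu means: every nu-null measurable set is also mu-null; equivalently, for every atom x, if nu({x}) = 0 then mu({x}) = 0.
Checking each atom:
  x1: nu = 2/3 > 0 -> no constraint.
  x2: nu = 3/2 > 0 -> no constraint.
  x3: nu = 2 > 0 -> no constraint.
  x4: nu = 3/2 > 0 -> no constraint.
  x5: nu = 0, mu = 5/2 > 0 -> violates mu << nu.
  x6: nu = 7/3 > 0 -> no constraint.
The atom(s) x5 violate the condition (nu = 0 but mu > 0). Therefore mu is NOT absolutely continuous w.r.t. nu.

no


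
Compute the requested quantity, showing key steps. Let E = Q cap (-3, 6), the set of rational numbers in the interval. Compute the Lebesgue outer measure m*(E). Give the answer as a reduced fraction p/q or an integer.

Q cap (-3, 6) is countable; list its elements as q_1, q_2, ... . Fix eps > 0 and cover the k-th point by an interval of length eps * 2^(-k). The cover has total length eps * sum_{k>=1} 2^(-k) = eps, so by definition of outer measure m*(Q cap (-3, 6)) <= eps. Since eps was arbitrary and m* >= 0, the outer measure is 0.

0


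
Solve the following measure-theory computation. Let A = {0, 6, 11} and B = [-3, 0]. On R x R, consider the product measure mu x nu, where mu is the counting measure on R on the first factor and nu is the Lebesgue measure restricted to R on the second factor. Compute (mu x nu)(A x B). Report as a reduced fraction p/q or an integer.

For a measurable rectangle A x B, the product measure satisfies
  (mu x nu)(A x B) = mu(A) * nu(B).
  mu(A) = 3.
  nu(B) = 3.
  (mu x nu)(A x B) = 3 * 3 = 9.

9


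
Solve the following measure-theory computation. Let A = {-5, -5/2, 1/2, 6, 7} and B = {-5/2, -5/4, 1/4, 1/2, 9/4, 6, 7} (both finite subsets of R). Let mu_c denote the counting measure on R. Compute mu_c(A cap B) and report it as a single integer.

Counting measure on a finite set equals cardinality. mu_c(A cap B) = |A cap B| (elements appearing in both).
Enumerating the elements of A that also lie in B gives 4 element(s).
So mu_c(A cap B) = 4.

4


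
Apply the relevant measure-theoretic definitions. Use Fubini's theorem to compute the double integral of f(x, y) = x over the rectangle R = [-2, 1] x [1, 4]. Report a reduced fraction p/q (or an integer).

f(x, y) is a tensor product of a function of x and a function of y, and both factors are bounded continuous (hence Lebesgue integrable) on the rectangle, so Fubini's theorem applies:
  integral_R f d(m x m) = (integral_a1^b1 x dx) * (integral_a2^b2 1 dy).
Inner integral in x: integral_{-2}^{1} x dx = (1^2 - (-2)^2)/2
  = -3/2.
Inner integral in y: integral_{1}^{4} 1 dy = (4^1 - 1^1)/1
  = 3.
Product: (-3/2) * (3) = -9/2.

-9/2


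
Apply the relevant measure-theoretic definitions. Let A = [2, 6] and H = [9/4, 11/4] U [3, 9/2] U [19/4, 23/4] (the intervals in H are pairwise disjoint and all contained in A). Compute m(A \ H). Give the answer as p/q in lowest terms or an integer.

The ambient interval has length m(A) = 6 - 2 = 4.
Since the holes are disjoint and sit inside A, by finite additivity
  m(H) = sum_i (b_i - a_i), and m(A \ H) = m(A) - m(H).
Computing the hole measures:
  m(H_1) = 11/4 - 9/4 = 1/2.
  m(H_2) = 9/2 - 3 = 3/2.
  m(H_3) = 23/4 - 19/4 = 1.
Summed: m(H) = 1/2 + 3/2 + 1 = 3.
So m(A \ H) = 4 - 3 = 1.

1


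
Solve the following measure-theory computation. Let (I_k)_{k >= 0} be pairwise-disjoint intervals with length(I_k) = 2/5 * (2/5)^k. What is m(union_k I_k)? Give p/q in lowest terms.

By countable additivity of the Lebesgue measure on pairwise disjoint measurable sets,
  m(union_{k >= 0} I_k) = sum_{k >= 0} m(I_k) = sum_{k >= 0} a * r^k,
  with a = 2/5 and r = 2/5.
Since 0 < r = 2/5 < 1, the geometric series converges:
  sum_{k >= 0} a * r^k = a / (1 - r).
  = 2/5 / (1 - 2/5)
  = 2/5 / (3/5)
  = 2/3.

2/3


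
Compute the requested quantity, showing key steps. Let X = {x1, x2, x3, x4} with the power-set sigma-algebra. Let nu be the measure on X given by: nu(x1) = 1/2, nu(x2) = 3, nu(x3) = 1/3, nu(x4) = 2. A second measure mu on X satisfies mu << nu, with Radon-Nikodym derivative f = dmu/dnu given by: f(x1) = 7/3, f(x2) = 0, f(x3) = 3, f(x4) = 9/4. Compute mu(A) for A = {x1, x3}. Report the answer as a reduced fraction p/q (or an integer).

By the defining property of the Radon-Nikodym derivative, for every measurable set A,
  mu(A) = integral_A f dnu.
Since nu is a discrete measure concentrated on the atoms of X, the integral over A reduces to the sum
  mu(A) = sum_{x in A} f(x) * nu({x}).
Computing each term:
  x1: f(x1) * nu(x1) = 7/3 * 1/2 = 7/6.
  x3: f(x3) * nu(x3) = 3 * 1/3 = 1.
Summing: mu(A) = 7/6 + 1 = 13/6.

13/6


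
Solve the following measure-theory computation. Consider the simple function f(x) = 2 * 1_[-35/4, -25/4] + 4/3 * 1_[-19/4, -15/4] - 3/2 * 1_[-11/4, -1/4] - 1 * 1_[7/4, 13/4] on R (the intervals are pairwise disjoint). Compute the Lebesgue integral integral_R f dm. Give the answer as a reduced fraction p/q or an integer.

For a simple function f = sum_i c_i * 1_{A_i} with disjoint A_i,
  integral f dm = sum_i c_i * m(A_i).
Lengths of the A_i:
  m(A_1) = -25/4 - (-35/4) = 5/2.
  m(A_2) = -15/4 - (-19/4) = 1.
  m(A_3) = -1/4 - (-11/4) = 5/2.
  m(A_4) = 13/4 - 7/4 = 3/2.
Contributions c_i * m(A_i):
  (2) * (5/2) = 5.
  (4/3) * (1) = 4/3.
  (-3/2) * (5/2) = -15/4.
  (-1) * (3/2) = -3/2.
Total: 5 + 4/3 - 15/4 - 3/2 = 13/12.

13/12


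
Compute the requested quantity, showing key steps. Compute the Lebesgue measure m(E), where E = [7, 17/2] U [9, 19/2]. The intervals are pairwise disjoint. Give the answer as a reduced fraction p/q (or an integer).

For pairwise disjoint intervals, m(union_i I_i) = sum_i m(I_i),
and m is invariant under swapping open/closed endpoints (single points have measure 0).
So m(E) = sum_i (b_i - a_i).
  I_1 has length 17/2 - 7 = 3/2.
  I_2 has length 19/2 - 9 = 1/2.
Summing:
  m(E) = 3/2 + 1/2 = 2.

2


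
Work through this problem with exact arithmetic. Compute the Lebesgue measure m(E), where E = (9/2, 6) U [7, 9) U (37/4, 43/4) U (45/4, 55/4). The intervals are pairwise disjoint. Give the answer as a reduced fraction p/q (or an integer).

For pairwise disjoint intervals, m(union_i I_i) = sum_i m(I_i),
and m is invariant under swapping open/closed endpoints (single points have measure 0).
So m(E) = sum_i (b_i - a_i).
  I_1 has length 6 - 9/2 = 3/2.
  I_2 has length 9 - 7 = 2.
  I_3 has length 43/4 - 37/4 = 3/2.
  I_4 has length 55/4 - 45/4 = 5/2.
Summing:
  m(E) = 3/2 + 2 + 3/2 + 5/2 = 15/2.

15/2


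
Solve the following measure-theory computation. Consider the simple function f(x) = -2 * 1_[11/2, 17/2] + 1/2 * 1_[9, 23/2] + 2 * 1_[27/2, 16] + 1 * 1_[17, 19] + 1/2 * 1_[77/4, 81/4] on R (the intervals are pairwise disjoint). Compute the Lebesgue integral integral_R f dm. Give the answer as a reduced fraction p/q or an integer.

For a simple function f = sum_i c_i * 1_{A_i} with disjoint A_i,
  integral f dm = sum_i c_i * m(A_i).
Lengths of the A_i:
  m(A_1) = 17/2 - 11/2 = 3.
  m(A_2) = 23/2 - 9 = 5/2.
  m(A_3) = 16 - 27/2 = 5/2.
  m(A_4) = 19 - 17 = 2.
  m(A_5) = 81/4 - 77/4 = 1.
Contributions c_i * m(A_i):
  (-2) * (3) = -6.
  (1/2) * (5/2) = 5/4.
  (2) * (5/2) = 5.
  (1) * (2) = 2.
  (1/2) * (1) = 1/2.
Total: -6 + 5/4 + 5 + 2 + 1/2 = 11/4.

11/4


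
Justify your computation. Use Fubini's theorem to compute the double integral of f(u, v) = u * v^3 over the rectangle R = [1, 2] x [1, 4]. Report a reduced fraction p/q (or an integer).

f(u, v) is a tensor product of a function of u and a function of v, and both factors are bounded continuous (hence Lebesgue integrable) on the rectangle, so Fubini's theorem applies:
  integral_R f d(m x m) = (integral_a1^b1 u du) * (integral_a2^b2 v^3 dv).
Inner integral in u: integral_{1}^{2} u du = (2^2 - 1^2)/2
  = 3/2.
Inner integral in v: integral_{1}^{4} v^3 dv = (4^4 - 1^4)/4
  = 255/4.
Product: (3/2) * (255/4) = 765/8.

765/8


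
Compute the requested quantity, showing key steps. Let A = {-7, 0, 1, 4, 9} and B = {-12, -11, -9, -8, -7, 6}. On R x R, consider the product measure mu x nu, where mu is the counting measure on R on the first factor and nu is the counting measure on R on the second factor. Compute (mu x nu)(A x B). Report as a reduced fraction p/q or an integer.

For a measurable rectangle A x B, the product measure satisfies
  (mu x nu)(A x B) = mu(A) * nu(B).
  mu(A) = 5.
  nu(B) = 6.
  (mu x nu)(A x B) = 5 * 6 = 30.

30


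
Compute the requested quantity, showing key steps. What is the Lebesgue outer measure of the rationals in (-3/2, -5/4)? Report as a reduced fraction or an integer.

Q cap (-3/2, -5/4) is countable; list its elements as q_1, q_2, ... . Fix eps > 0 and cover the k-th point by an interval of length eps * 2^(-k). The cover has total length eps * sum_{k>=1} 2^(-k) = eps, so by definition of outer measure m*(Q cap (-3/2, -5/4)) <= eps. Since eps was arbitrary and m* >= 0, the outer measure is 0.

0


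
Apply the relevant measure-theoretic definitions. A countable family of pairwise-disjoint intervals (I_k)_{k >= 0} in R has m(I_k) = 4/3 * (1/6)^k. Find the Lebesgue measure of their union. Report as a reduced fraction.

By countable additivity of the Lebesgue measure on pairwise disjoint measurable sets,
  m(union_{k >= 0} I_k) = sum_{k >= 0} m(I_k) = sum_{k >= 0} a * r^k,
  with a = 4/3 and r = 1/6.
Since 0 < r = 1/6 < 1, the geometric series converges:
  sum_{k >= 0} a * r^k = a / (1 - r).
  = 4/3 / (1 - 1/6)
  = 4/3 / (5/6)
  = 8/5.

8/5


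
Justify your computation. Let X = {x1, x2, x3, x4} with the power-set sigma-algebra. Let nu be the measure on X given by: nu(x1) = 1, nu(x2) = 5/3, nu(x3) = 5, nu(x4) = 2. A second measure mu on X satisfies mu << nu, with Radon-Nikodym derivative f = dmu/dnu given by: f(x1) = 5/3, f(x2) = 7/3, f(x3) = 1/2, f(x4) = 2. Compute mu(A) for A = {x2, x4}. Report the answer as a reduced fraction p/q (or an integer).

By the defining property of the Radon-Nikodym derivative, for every measurable set A,
  mu(A) = integral_A f dnu.
Since nu is a discrete measure concentrated on the atoms of X, the integral over A reduces to the sum
  mu(A) = sum_{x in A} f(x) * nu({x}).
Computing each term:
  x2: f(x2) * nu(x2) = 7/3 * 5/3 = 35/9.
  x4: f(x4) * nu(x4) = 2 * 2 = 4.
Summing: mu(A) = 35/9 + 4 = 71/9.

71/9


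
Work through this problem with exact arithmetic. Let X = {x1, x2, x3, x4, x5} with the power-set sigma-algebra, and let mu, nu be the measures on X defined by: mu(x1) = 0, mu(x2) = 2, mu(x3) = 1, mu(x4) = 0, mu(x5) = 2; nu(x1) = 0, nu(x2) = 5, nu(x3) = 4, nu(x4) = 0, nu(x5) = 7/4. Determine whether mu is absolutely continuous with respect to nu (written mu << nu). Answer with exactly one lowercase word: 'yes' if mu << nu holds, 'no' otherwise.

mu << nu means: every nu-null measurable set is also mu-null; equivalently, for every atom x, if nu({x}) = 0 then mu({x}) = 0.
Checking each atom:
  x1: nu = 0, mu = 0 -> consistent with mu << nu.
  x2: nu = 5 > 0 -> no constraint.
  x3: nu = 4 > 0 -> no constraint.
  x4: nu = 0, mu = 0 -> consistent with mu << nu.
  x5: nu = 7/4 > 0 -> no constraint.
No atom violates the condition. Therefore mu << nu.

yes


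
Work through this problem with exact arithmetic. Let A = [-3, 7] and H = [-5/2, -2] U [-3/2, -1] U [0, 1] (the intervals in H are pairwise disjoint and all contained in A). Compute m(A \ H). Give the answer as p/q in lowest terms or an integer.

The ambient interval has length m(A) = 7 - (-3) = 10.
Since the holes are disjoint and sit inside A, by finite additivity
  m(H) = sum_i (b_i - a_i), and m(A \ H) = m(A) - m(H).
Computing the hole measures:
  m(H_1) = -2 - (-5/2) = 1/2.
  m(H_2) = -1 - (-3/2) = 1/2.
  m(H_3) = 1 - 0 = 1.
Summed: m(H) = 1/2 + 1/2 + 1 = 2.
So m(A \ H) = 10 - 2 = 8.

8


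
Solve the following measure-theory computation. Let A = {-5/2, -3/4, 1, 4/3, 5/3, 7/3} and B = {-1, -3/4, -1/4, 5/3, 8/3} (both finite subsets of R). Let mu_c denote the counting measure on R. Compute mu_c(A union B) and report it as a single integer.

Counting measure on a finite set equals cardinality. By inclusion-exclusion, |A union B| = |A| + |B| - |A cap B|.
|A| = 6, |B| = 5, |A cap B| = 2.
So mu_c(A union B) = 6 + 5 - 2 = 9.

9


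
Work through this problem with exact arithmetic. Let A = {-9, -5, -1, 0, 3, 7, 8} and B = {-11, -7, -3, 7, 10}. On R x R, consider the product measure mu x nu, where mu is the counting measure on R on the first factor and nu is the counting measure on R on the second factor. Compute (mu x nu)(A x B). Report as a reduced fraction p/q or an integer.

For a measurable rectangle A x B, the product measure satisfies
  (mu x nu)(A x B) = mu(A) * nu(B).
  mu(A) = 7.
  nu(B) = 5.
  (mu x nu)(A x B) = 7 * 5 = 35.

35


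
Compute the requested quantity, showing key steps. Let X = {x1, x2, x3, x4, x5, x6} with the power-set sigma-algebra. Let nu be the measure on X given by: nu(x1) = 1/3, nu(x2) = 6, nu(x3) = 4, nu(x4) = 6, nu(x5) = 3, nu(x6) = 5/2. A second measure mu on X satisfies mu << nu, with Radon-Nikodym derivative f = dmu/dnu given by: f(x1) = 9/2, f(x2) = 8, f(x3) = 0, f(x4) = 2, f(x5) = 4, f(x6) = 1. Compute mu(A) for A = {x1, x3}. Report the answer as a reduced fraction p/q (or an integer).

By the defining property of the Radon-Nikodym derivative, for every measurable set A,
  mu(A) = integral_A f dnu.
Since nu is a discrete measure concentrated on the atoms of X, the integral over A reduces to the sum
  mu(A) = sum_{x in A} f(x) * nu({x}).
Computing each term:
  x1: f(x1) * nu(x1) = 9/2 * 1/3 = 3/2.
  x3: f(x3) * nu(x3) = 0 * 4 = 0.
Summing: mu(A) = 3/2 + 0 = 3/2.

3/2


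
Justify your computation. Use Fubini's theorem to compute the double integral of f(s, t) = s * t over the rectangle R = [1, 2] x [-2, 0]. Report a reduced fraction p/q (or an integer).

f(s, t) is a tensor product of a function of s and a function of t, and both factors are bounded continuous (hence Lebesgue integrable) on the rectangle, so Fubini's theorem applies:
  integral_R f d(m x m) = (integral_a1^b1 s ds) * (integral_a2^b2 t dt).
Inner integral in s: integral_{1}^{2} s ds = (2^2 - 1^2)/2
  = 3/2.
Inner integral in t: integral_{-2}^{0} t dt = (0^2 - (-2)^2)/2
  = -2.
Product: (3/2) * (-2) = -3.

-3


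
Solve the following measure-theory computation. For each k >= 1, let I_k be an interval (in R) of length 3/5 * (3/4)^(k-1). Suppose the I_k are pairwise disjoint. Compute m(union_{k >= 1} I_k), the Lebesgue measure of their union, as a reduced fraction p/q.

By countable additivity of the Lebesgue measure on pairwise disjoint measurable sets,
  m(union_{k >= 1} I_k) = sum_{k >= 1} m(I_k) = sum_{k >= 1} a * r^(k-1),
  with a = 3/5 and r = 3/4.
Since 0 < r = 3/4 < 1, the geometric series converges:
  sum_{k >= 1} a * r^(k-1) = a / (1 - r).
  = 3/5 / (1 - 3/4)
  = 3/5 / (1/4)
  = 12/5.

12/5


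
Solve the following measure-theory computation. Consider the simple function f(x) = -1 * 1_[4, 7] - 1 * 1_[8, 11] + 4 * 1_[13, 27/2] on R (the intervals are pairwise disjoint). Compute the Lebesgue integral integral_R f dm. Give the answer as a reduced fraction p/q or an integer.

For a simple function f = sum_i c_i * 1_{A_i} with disjoint A_i,
  integral f dm = sum_i c_i * m(A_i).
Lengths of the A_i:
  m(A_1) = 7 - 4 = 3.
  m(A_2) = 11 - 8 = 3.
  m(A_3) = 27/2 - 13 = 1/2.
Contributions c_i * m(A_i):
  (-1) * (3) = -3.
  (-1) * (3) = -3.
  (4) * (1/2) = 2.
Total: -3 - 3 + 2 = -4.

-4


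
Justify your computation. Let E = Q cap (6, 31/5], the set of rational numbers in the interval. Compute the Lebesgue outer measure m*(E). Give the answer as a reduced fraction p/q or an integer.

The set Q cap (6, 31/5] is countable (a subset of the countable set Q). Lebesgue outer measure of any countable set is 0: each singleton {q} has m*({q}) = 0, and by countable subadditivity m*(union_k {q_k}) <= sum_k m*({q_k}) = sum_k 0 = 0. The reverse inequality m*(E) >= 0 is automatic. So m*(Q cap (6, 31/5]) = 0.

0


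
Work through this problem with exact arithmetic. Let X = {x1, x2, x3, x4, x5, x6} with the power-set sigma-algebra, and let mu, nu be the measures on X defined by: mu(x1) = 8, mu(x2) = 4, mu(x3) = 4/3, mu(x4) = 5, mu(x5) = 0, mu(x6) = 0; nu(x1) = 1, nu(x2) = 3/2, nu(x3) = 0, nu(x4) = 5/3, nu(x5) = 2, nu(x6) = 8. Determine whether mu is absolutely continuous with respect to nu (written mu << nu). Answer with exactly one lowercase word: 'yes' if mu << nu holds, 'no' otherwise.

mu << nu means: every nu-null measurable set is also mu-null; equivalently, for every atom x, if nu({x}) = 0 then mu({x}) = 0.
Checking each atom:
  x1: nu = 1 > 0 -> no constraint.
  x2: nu = 3/2 > 0 -> no constraint.
  x3: nu = 0, mu = 4/3 > 0 -> violates mu << nu.
  x4: nu = 5/3 > 0 -> no constraint.
  x5: nu = 2 > 0 -> no constraint.
  x6: nu = 8 > 0 -> no constraint.
The atom(s) x3 violate the condition (nu = 0 but mu > 0). Therefore mu is NOT absolutely continuous w.r.t. nu.

no


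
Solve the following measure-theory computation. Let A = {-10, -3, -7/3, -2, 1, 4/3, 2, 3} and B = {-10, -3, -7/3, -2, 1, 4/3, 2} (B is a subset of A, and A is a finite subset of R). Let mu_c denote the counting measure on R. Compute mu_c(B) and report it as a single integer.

Counting measure assigns mu_c(E) = |E| (number of elements) when E is finite.
B has 7 element(s), so mu_c(B) = 7.

7


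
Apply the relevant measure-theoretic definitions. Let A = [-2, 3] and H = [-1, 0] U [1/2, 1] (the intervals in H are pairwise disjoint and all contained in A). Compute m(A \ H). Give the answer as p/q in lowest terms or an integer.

The ambient interval has length m(A) = 3 - (-2) = 5.
Since the holes are disjoint and sit inside A, by finite additivity
  m(H) = sum_i (b_i - a_i), and m(A \ H) = m(A) - m(H).
Computing the hole measures:
  m(H_1) = 0 - (-1) = 1.
  m(H_2) = 1 - 1/2 = 1/2.
Summed: m(H) = 1 + 1/2 = 3/2.
So m(A \ H) = 5 - 3/2 = 7/2.

7/2


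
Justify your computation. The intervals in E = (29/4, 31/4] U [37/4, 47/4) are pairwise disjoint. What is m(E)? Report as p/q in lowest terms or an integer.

For pairwise disjoint intervals, m(union_i I_i) = sum_i m(I_i),
and m is invariant under swapping open/closed endpoints (single points have measure 0).
So m(E) = sum_i (b_i - a_i).
  I_1 has length 31/4 - 29/4 = 1/2.
  I_2 has length 47/4 - 37/4 = 5/2.
Summing:
  m(E) = 1/2 + 5/2 = 3.

3


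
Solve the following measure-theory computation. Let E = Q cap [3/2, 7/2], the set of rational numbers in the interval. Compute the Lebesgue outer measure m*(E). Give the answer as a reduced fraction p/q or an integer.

The set Q cap [3/2, 7/2] is countable (a subset of the countable set Q). Lebesgue outer measure of any countable set is 0: each singleton {q} has m*({q}) = 0, and by countable subadditivity m*(union_k {q_k}) <= sum_k m*({q_k}) = sum_k 0 = 0. The reverse inequality m*(E) >= 0 is automatic. So m*(Q cap [3/2, 7/2]) = 0.

0


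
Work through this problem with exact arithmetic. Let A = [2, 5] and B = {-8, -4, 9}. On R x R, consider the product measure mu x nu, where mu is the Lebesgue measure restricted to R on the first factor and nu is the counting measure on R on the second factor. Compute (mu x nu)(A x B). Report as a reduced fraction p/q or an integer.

For a measurable rectangle A x B, the product measure satisfies
  (mu x nu)(A x B) = mu(A) * nu(B).
  mu(A) = 3.
  nu(B) = 3.
  (mu x nu)(A x B) = 3 * 3 = 9.

9


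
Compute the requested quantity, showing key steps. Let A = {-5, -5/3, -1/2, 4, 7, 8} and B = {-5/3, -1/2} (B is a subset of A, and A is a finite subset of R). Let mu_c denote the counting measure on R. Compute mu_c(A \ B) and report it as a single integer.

Counting measure assigns mu_c(E) = |E| (number of elements) when E is finite. For B subset A, A \ B is the set of elements of A not in B, so |A \ B| = |A| - |B|.
|A| = 6, |B| = 2, so mu_c(A \ B) = 6 - 2 = 4.

4


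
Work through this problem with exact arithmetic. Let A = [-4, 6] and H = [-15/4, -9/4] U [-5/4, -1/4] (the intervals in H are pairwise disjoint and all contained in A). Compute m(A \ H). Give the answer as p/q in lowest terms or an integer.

The ambient interval has length m(A) = 6 - (-4) = 10.
Since the holes are disjoint and sit inside A, by finite additivity
  m(H) = sum_i (b_i - a_i), and m(A \ H) = m(A) - m(H).
Computing the hole measures:
  m(H_1) = -9/4 - (-15/4) = 3/2.
  m(H_2) = -1/4 - (-5/4) = 1.
Summed: m(H) = 3/2 + 1 = 5/2.
So m(A \ H) = 10 - 5/2 = 15/2.

15/2


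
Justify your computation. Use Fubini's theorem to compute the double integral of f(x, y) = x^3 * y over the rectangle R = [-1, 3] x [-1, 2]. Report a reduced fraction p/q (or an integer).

f(x, y) is a tensor product of a function of x and a function of y, and both factors are bounded continuous (hence Lebesgue integrable) on the rectangle, so Fubini's theorem applies:
  integral_R f d(m x m) = (integral_a1^b1 x^3 dx) * (integral_a2^b2 y dy).
Inner integral in x: integral_{-1}^{3} x^3 dx = (3^4 - (-1)^4)/4
  = 20.
Inner integral in y: integral_{-1}^{2} y dy = (2^2 - (-1)^2)/2
  = 3/2.
Product: (20) * (3/2) = 30.

30


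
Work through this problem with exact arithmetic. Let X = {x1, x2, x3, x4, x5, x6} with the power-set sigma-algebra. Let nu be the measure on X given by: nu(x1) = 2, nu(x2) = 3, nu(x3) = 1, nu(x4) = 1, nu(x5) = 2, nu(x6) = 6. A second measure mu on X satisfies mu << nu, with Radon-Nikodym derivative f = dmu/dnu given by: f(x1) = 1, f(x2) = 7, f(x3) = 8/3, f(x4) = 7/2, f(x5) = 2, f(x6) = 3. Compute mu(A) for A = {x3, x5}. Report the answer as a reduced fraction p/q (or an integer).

By the defining property of the Radon-Nikodym derivative, for every measurable set A,
  mu(A) = integral_A f dnu.
Since nu is a discrete measure concentrated on the atoms of X, the integral over A reduces to the sum
  mu(A) = sum_{x in A} f(x) * nu({x}).
Computing each term:
  x3: f(x3) * nu(x3) = 8/3 * 1 = 8/3.
  x5: f(x5) * nu(x5) = 2 * 2 = 4.
Summing: mu(A) = 8/3 + 4 = 20/3.

20/3


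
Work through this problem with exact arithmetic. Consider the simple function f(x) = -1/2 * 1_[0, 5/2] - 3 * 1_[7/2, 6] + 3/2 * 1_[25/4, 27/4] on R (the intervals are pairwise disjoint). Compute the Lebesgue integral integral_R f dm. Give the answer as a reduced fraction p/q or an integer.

For a simple function f = sum_i c_i * 1_{A_i} with disjoint A_i,
  integral f dm = sum_i c_i * m(A_i).
Lengths of the A_i:
  m(A_1) = 5/2 - 0 = 5/2.
  m(A_2) = 6 - 7/2 = 5/2.
  m(A_3) = 27/4 - 25/4 = 1/2.
Contributions c_i * m(A_i):
  (-1/2) * (5/2) = -5/4.
  (-3) * (5/2) = -15/2.
  (3/2) * (1/2) = 3/4.
Total: -5/4 - 15/2 + 3/4 = -8.

-8


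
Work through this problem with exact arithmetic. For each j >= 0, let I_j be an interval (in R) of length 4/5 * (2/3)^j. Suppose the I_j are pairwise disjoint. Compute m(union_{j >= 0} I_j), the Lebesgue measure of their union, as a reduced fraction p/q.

By countable additivity of the Lebesgue measure on pairwise disjoint measurable sets,
  m(union_{j >= 0} I_j) = sum_{j >= 0} m(I_j) = sum_{j >= 0} a * r^j,
  with a = 4/5 and r = 2/3.
Since 0 < r = 2/3 < 1, the geometric series converges:
  sum_{j >= 0} a * r^j = a / (1 - r).
  = 4/5 / (1 - 2/3)
  = 4/5 / (1/3)
  = 12/5.

12/5


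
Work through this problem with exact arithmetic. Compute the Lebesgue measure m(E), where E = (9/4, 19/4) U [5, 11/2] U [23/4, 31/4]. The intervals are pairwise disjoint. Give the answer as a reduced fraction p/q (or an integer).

For pairwise disjoint intervals, m(union_i I_i) = sum_i m(I_i),
and m is invariant under swapping open/closed endpoints (single points have measure 0).
So m(E) = sum_i (b_i - a_i).
  I_1 has length 19/4 - 9/4 = 5/2.
  I_2 has length 11/2 - 5 = 1/2.
  I_3 has length 31/4 - 23/4 = 2.
Summing:
  m(E) = 5/2 + 1/2 + 2 = 5.

5


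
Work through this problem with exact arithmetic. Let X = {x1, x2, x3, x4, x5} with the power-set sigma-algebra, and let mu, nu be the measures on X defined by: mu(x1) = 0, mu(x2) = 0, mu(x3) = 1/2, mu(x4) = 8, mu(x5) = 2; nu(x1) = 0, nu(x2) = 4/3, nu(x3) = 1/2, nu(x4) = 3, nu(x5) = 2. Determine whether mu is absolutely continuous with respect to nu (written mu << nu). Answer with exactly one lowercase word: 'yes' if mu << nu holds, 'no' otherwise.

mu << nu means: every nu-null measurable set is also mu-null; equivalently, for every atom x, if nu({x}) = 0 then mu({x}) = 0.
Checking each atom:
  x1: nu = 0, mu = 0 -> consistent with mu << nu.
  x2: nu = 4/3 > 0 -> no constraint.
  x3: nu = 1/2 > 0 -> no constraint.
  x4: nu = 3 > 0 -> no constraint.
  x5: nu = 2 > 0 -> no constraint.
No atom violates the condition. Therefore mu << nu.

yes


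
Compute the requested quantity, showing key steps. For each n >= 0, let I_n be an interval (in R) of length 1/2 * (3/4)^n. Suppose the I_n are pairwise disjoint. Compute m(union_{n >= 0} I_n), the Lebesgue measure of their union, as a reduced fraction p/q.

By countable additivity of the Lebesgue measure on pairwise disjoint measurable sets,
  m(union_{n >= 0} I_n) = sum_{n >= 0} m(I_n) = sum_{n >= 0} a * r^n,
  with a = 1/2 and r = 3/4.
Since 0 < r = 3/4 < 1, the geometric series converges:
  sum_{n >= 0} a * r^n = a / (1 - r).
  = 1/2 / (1 - 3/4)
  = 1/2 / (1/4)
  = 2.

2


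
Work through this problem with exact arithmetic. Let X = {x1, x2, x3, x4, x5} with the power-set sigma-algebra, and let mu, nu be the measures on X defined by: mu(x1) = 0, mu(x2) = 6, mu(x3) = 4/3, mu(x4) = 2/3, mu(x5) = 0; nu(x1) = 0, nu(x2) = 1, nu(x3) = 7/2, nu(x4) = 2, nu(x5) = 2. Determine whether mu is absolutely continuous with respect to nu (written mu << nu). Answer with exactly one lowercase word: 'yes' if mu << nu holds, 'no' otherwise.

mu << nu means: every nu-null measurable set is also mu-null; equivalently, for every atom x, if nu({x}) = 0 then mu({x}) = 0.
Checking each atom:
  x1: nu = 0, mu = 0 -> consistent with mu << nu.
  x2: nu = 1 > 0 -> no constraint.
  x3: nu = 7/2 > 0 -> no constraint.
  x4: nu = 2 > 0 -> no constraint.
  x5: nu = 2 > 0 -> no constraint.
No atom violates the condition. Therefore mu << nu.

yes


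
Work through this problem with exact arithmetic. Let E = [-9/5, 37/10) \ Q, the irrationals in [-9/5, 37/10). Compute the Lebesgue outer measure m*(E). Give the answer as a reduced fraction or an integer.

The interval I = [-9/5, 37/10) has m(I) = 37/10 - (-9/5) = 11/2 (endpoints are measure-zero, so open/closed/half-open agree). Write I = (I cap Q) u (I \ Q). The rationals in I are countable, so m*(I cap Q) = 0 (cover each rational by intervals whose total length is arbitrarily small). By countable subadditivity m*(I) <= m*(I cap Q) + m*(I \ Q), hence m*(I \ Q) >= m(I) = 11/2. The reverse inequality m*(I \ Q) <= m*(I) = 11/2 is trivial since (I \ Q) is a subset of I. Therefore m*(I \ Q) = 11/2.

11/2


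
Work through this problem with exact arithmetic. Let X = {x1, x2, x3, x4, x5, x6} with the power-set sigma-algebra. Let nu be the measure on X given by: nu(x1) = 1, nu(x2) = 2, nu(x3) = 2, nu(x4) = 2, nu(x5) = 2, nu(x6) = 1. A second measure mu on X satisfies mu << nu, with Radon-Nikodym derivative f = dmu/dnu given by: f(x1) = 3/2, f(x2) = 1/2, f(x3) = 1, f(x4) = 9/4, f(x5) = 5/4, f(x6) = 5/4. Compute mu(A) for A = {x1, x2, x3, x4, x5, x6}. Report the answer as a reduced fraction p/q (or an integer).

By the defining property of the Radon-Nikodym derivative, for every measurable set A,
  mu(A) = integral_A f dnu.
Since nu is a discrete measure concentrated on the atoms of X, the integral over A reduces to the sum
  mu(A) = sum_{x in A} f(x) * nu({x}).
Computing each term:
  x1: f(x1) * nu(x1) = 3/2 * 1 = 3/2.
  x2: f(x2) * nu(x2) = 1/2 * 2 = 1.
  x3: f(x3) * nu(x3) = 1 * 2 = 2.
  x4: f(x4) * nu(x4) = 9/4 * 2 = 9/2.
  x5: f(x5) * nu(x5) = 5/4 * 2 = 5/2.
  x6: f(x6) * nu(x6) = 5/4 * 1 = 5/4.
Summing: mu(A) = 3/2 + 1 + 2 + 9/2 + 5/2 + 5/4 = 51/4.

51/4
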